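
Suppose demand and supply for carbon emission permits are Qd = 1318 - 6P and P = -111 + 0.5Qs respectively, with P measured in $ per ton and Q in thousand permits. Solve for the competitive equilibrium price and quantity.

Inverting to quantity form: Qs = 222 + 2P.
Equating demand and supply, 1318 - 6P = 222 + 2P gives 8P = 1096, so P* = 137.
Then Q* = 1318 - 6(137) = 496.

P* = 137, Q* = 496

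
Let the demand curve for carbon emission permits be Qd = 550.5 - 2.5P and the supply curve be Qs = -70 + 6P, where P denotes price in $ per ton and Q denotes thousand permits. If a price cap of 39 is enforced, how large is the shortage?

Shortage = 289

With P fixed at 39, quantity demanded is 453 and quantity supplied is 164.
Shortage = Qd - Qs = 453 - 164 = 289.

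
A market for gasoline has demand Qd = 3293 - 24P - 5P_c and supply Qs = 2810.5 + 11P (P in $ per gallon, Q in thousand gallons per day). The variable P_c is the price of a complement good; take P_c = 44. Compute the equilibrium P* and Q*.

P* = 7.5, Q* = 2893

With P_c = 44, demand is Qd = 3073 - 24P.
Set Qd = Qs: 3073 - 24P = 2810.5 + 11P, so 262.5 = 35P and P* = 7.5.
Plugging P* into demand: Q* = 3073 - 24(7.5) = 2893.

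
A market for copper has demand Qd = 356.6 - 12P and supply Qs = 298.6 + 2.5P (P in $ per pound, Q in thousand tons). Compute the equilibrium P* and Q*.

P* = 4, Q* = 308.6

Set Qd = Qs: 356.6 - 12P = 298.6 + 2.5P, so 58 = 14.5P and P* = 4.
Substitute back: Q* = 356.6 - 12(4) = 308.6.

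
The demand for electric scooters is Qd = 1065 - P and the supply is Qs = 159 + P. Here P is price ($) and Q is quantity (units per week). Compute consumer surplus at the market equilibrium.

The market clears where 1065 - P = 159 + P. Rearranging, 2P = 906, hence P* = 453.
Plugging P* into demand: Q* = 1065 - 453 = 612.
Demand choke price (Qd = 0): P = 1065. Consumer surplus = ½ × (1065 - 453) × 612 = 187272.

Consumer surplus = 187272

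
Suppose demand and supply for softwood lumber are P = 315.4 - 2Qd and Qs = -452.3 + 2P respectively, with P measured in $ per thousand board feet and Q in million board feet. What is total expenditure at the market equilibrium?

Total expenditure = 8710.8

Inverting to quantity form: Qd = 157.7 - 0.5P.
The market clears where 157.7 - 0.5P = -452.3 + 2P. Rearranging, 2.5P = 610, hence P* = 244.
Then Q* = 157.7 - 0.5(244) = 35.7.
Total expenditure = P* × Q* = 244 × 35.7 = 8710.8.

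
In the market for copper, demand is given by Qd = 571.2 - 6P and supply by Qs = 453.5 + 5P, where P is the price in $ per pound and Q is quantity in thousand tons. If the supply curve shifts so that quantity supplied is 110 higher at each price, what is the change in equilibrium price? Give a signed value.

ΔP = -10

Equating demand and supply, 571.2 - 6P = 453.5 + 5P gives 11P = 117.7, so P* = 10.7.
From the demand curve, Q* = 571.2 - 6(10.7) = 507.
After the shift, supply is Qs = 563.5 + 5P.
The new intersection has 7.7 = 11P, i.e. P = 0.7, Q = 567.
ΔP = 0.7 - 10.7 = -10.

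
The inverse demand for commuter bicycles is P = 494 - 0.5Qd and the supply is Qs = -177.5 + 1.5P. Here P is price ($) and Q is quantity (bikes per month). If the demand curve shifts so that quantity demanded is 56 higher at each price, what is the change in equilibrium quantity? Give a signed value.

ΔQ = 24

Inverting to quantity form: Qd = 988 - 2P.
At equilibrium Qd = Qs, so 988 - 2P = -177.5 + 1.5P; collecting terms, 1165.5 = 3.5P and P* = 333.
From the demand curve, Q* = 988 - 2(333) = 322.
After the shift, demand is Qd = 1044 - 2P.
New equilibrium: 1221.5 = 3.5P, so P = 349 and Q = 346.
ΔQ = 346 - 322 = 24.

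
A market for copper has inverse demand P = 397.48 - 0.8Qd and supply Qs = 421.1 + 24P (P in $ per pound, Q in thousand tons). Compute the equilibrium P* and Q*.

P* = 3, Q* = 493.1

In direct form, Qd = 496.85 - 1.25P.
Equating demand and supply, 496.85 - 1.25P = 421.1 + 24P gives 25.25P = 75.75, so P* = 3.
From the demand curve, Q* = 496.85 - 1.25(3) = 493.1.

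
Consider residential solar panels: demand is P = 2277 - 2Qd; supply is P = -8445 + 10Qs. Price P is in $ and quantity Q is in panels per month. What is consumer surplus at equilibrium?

Solving each curve for Q: Qd = 1138.5 - 0.5P and Qs = 844.5 + 0.1P.
The market clears where 1138.5 - 0.5P = 844.5 + 0.1P. Rearranging, 0.6P = 294, hence P* = 490.
From the demand curve, Q* = 1138.5 - 0.5(490) = 893.5.
Demand choke price (Qd = 0): P = 1138.5/0.5 = 2277. Consumer surplus = ½ × (2277 - 490) × 893.5 = 798342.25.

Consumer surplus = 798342.25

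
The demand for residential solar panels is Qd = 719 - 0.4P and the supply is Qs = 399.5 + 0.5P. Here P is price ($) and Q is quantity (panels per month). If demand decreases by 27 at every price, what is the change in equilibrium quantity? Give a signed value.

Equating demand and supply, 719 - 0.4P = 399.5 + 0.5P gives 0.9P = 319.5, so P* = 355.
Plugging P* into demand: Q* = 719 - 0.4(355) = 577.
After the shift, demand is Qd = 692 - 0.4P.
The new intersection has 292.5 = 0.9P, i.e. P = 325, Q = 562.
ΔQ = 562 - 577 = -15.

ΔQ = -15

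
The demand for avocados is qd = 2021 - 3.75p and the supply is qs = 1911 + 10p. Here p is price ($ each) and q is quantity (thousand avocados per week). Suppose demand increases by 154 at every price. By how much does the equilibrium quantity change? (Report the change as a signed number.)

Δq = 112

The market clears where 2021 - 3.75p = 1911 + 10p. Rearranging, 13.75p = 110, hence p* = 8.
Then q* = 2021 - 3.75(8) = 1991.
After the shift, demand is qd = 2175 - 3.75p.
Re-solving, 13.75p = 264 gives p = 19.2 and q = 2103.
Δq = 2103 - 1991 = 112.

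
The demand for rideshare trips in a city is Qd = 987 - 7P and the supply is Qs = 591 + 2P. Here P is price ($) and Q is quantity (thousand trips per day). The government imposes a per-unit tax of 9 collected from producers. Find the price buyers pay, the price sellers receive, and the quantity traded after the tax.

The tax drives a wedge P_b - P_s = 9. Substituting P_s = P_b - 9 into supply: Qs = 573 + 2P_b.
Equate demand and the shifted supply: 987 - 7P_b = 573 + 2P_b, giving 9P_b = 414, so P_b = 46.
Then P_s = 46 - 9 = 37 and Q = 987 - 7(46) = 665.

P_b = 46, P_s = 37, Q = 665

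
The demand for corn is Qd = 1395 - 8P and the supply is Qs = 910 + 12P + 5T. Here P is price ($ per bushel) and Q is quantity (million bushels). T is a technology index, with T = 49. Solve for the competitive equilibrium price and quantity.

With T = 49, supply is Qs = 1155 + 12P.
At equilibrium Qd = Qs, so 1395 - 8P = 1155 + 12P; collecting terms, 240 = 20P and P* = 12.
Plugging P* into demand: Q* = 1395 - 8(12) = 1299.

P* = 12, Q* = 1299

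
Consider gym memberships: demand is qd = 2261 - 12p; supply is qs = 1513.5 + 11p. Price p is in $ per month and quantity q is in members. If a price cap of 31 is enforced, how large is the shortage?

At p = 31: qd = 1889 and qs = 1854.5.
Shortage = qd - qs = 1889 - 1854.5 = 34.5.

Shortage = 34.5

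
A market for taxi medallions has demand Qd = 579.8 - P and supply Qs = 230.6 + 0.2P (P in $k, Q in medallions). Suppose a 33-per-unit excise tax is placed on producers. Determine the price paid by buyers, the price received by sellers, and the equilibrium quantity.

P_b = 296.5, P_s = 263.5, Q = 283.3

With a tax of 33 on producers, they supply based on the net price P_s = P_b - 33, so Qs = 224 + 0.2P_b.
Market clearing requires 579.8 - P_b = 224 + 0.2P_b; hence 355.8 = 1.2P_b and P_b = 296.5.
Then P_s = 296.5 - 33 = 263.5 and Q = 579.8 - 296.5 = 283.3.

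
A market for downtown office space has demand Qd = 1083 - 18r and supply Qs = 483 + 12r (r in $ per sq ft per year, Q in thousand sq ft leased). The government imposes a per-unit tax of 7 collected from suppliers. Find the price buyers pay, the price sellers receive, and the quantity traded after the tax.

r_b = 22.8, r_s = 15.8, Q = 672.6

The tax drives a wedge r_b - r_s = 7. Substituting r_s = r_b - 7 into supply: Qs = 399 + 12r_b.
Set Qd = Qs: 1083 - 18r_b = 399 + 12r_b, so 684 = 30r_b and r_b = 22.8.
Then r_s = 22.8 - 7 = 15.8 and Q = 1083 - 18(22.8) = 672.6.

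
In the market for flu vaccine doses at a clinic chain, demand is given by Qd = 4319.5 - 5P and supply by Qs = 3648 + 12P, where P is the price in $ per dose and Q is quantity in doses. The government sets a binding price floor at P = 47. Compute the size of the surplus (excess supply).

With P fixed at 47, quantity demanded is 4084.5 and quantity supplied is 4212.
Surplus = Qs - Qd = 4212 - 4084.5 = 127.5.

Surplus = 127.5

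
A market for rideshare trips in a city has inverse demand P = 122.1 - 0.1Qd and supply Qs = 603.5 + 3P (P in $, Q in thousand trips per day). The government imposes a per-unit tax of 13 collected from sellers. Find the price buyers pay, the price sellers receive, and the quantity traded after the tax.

P_b = 50.5, P_s = 37.5, Q = 716

In direct form, Qd = 1221 - 10P.
Sellers keep P_s = P_b - 13 per unit, so supply in terms of the buyer price is Qs = 564.5 + 3P_b.
Set Qd = Qs: 1221 - 10P_b = 564.5 + 3P_b, so 656.5 = 13P_b and P_b = 50.5.
So P_s = 37.5 and the quantity traded is Q = 1221 - 10(50.5) = 716.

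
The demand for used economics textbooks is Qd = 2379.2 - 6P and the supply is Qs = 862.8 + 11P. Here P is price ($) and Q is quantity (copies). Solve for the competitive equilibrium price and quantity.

P* = 89.2, Q* = 1844

Set Qd = Qs: 2379.2 - 6P = 862.8 + 11P, so 1516.4 = 17P and P* = 89.2.
Substitute back: Q* = 2379.2 - 6(89.2) = 1844.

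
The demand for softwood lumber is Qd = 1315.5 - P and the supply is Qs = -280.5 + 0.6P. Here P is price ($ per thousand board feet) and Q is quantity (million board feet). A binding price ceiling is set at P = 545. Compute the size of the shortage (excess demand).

Shortage = 724

At P = 545: Qd = 770.5 and Qs = 46.5.
Shortage = Qd - Qs = 770.5 - 46.5 = 724.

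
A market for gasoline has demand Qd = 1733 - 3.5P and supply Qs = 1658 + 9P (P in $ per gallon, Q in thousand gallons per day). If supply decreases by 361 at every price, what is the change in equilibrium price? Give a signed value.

The market clears where 1733 - 3.5P = 1658 + 9P. Rearranging, 12.5P = 75, hence P* = 6.
From the demand curve, Q* = 1733 - 3.5(6) = 1712.
After the shift, supply is Qs = 1297 + 9P.
New equilibrium: 436 = 12.5P, so P = 34.88 and Q = 1610.92.
ΔP = 34.88 - 6 = 28.88.

ΔP = 28.88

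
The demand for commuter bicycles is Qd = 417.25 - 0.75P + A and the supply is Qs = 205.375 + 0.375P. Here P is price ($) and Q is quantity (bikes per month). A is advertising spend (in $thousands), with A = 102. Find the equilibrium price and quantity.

P* = 279, Q* = 310

With A = 102, demand is Qd = 519.25 - 0.75P.
At equilibrium Qd = Qs, so 519.25 - 0.75P = 205.375 + 0.375P; collecting terms, 313.875 = 1.125P and P* = 279.
Plugging P* into demand: Q* = 519.25 - 0.75(279) = 310.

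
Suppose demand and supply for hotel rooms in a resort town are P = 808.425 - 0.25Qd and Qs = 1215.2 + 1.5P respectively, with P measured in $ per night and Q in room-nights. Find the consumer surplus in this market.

Rewriting in direct form: Qd = 3233.7 - 4P.
Equating demand and supply, 3233.7 - 4P = 1215.2 + 1.5P gives 5.5P = 2018.5, so P* = 367.
Plugging P* into demand: Q* = 3233.7 - 4(367) = 1765.7.
Demand choke price (Qd = 0): P = 3233.7/4 = 808.425. Consumer surplus = ½ × (808.425 - 367) × 1765.7 = 389712.06125.

Consumer surplus = 389712.06125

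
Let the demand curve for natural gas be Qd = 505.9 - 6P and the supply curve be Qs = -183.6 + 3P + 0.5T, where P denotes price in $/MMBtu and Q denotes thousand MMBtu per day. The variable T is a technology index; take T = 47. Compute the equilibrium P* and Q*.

P* = 74, Q* = 61.9

With T = 47, supply is Qs = -160.1 + 3P.
Set Qd = Qs: 505.9 - 6P = -160.1 + 3P, so 666 = 9P and P* = 74.
Substitute back: Q* = 505.9 - 6(74) = 61.9.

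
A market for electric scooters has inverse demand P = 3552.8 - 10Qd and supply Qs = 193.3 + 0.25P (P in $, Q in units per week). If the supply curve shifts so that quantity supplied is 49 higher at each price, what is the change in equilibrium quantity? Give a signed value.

Inverting to quantity form: Qd = 355.28 - 0.1P.
Set Qd = Qs: 355.28 - 0.1P = 193.3 + 0.25P, so 161.98 = 0.35P and P* = 462.8.
From the demand curve, Q* = 355.28 - 0.1(462.8) = 309.
After the shift, supply is Qs = 242.3 + 0.25P.
Re-solving, 0.35P = 112.98 gives P = 322.8 and Q = 323.
ΔQ = 323 - 309 = 14.

ΔQ = 14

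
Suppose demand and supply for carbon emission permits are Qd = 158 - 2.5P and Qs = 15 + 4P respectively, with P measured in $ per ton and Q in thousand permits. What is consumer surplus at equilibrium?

Equating demand and supply, 158 - 2.5P = 15 + 4P gives 6.5P = 143, so P* = 22.
Plugging P* into demand: Q* = 158 - 2.5(22) = 103.
Demand choke price (Qd = 0): P = 158/2.5 = 63.2. Consumer surplus = ½ × (63.2 - 22) × 103 = 2121.8.

Consumer surplus = 2121.8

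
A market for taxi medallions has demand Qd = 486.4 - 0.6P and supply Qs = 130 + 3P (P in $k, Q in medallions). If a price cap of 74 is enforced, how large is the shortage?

Shortage = 90

At P = 74: Qd = 442 and Qs = 352.
Shortage = Qd - Qs = 442 - 352 = 90.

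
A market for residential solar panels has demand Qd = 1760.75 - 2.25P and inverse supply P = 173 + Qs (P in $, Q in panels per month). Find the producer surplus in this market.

Producer surplus = 89042

In direct form, Qs = -173 + P.
Set Qd = Qs: 1760.75 - 2.25P = -173 + P, so 1933.75 = 3.25P and P* = 595.
Plugging P* into demand: Q* = 1760.75 - 2.25(595) = 422.
Supply choke price (Qs = 0): P = 173. Producer surplus = ½ × (595 - 173) × 422 = 89042.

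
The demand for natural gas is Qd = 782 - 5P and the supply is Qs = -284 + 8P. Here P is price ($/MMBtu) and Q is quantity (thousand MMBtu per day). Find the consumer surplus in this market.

At equilibrium Qd = Qs, so 782 - 5P = -284 + 8P; collecting terms, 1066 = 13P and P* = 82.
Substitute back: Q* = 782 - 5(82) = 372.
Demand choke price (Qd = 0): P = 782/5 = 156.4. Consumer surplus = ½ × (156.4 - 82) × 372 = 13838.4.

Consumer surplus = 13838.4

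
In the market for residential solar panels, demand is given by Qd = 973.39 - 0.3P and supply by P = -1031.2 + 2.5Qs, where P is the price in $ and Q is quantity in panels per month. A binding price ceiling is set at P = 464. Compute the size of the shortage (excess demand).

Shortage = 236.11

In direct form, Qs = 412.48 + 0.4P.
At P = 464: Qd = 834.19 and Qs = 598.08.
Shortage = Qd - Qs = 834.19 - 598.08 = 236.11.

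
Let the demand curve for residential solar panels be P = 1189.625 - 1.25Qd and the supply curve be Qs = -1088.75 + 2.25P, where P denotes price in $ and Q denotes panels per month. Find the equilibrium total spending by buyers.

Total spending by buyers = 278638.5

Inverting to quantity form: Qd = 951.7 - 0.8P.
Set Qd = Qs: 951.7 - 0.8P = -1088.75 + 2.25P, so 2040.45 = 3.05P and P* = 669.
Substitute back: Q* = 951.7 - 0.8(669) = 416.5.
Total spending by buyers = P* × Q* = 669 × 416.5 = 278638.5.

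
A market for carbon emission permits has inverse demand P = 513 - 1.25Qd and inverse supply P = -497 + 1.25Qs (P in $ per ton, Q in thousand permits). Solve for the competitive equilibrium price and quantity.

P* = 8, Q* = 404

In direct form, Qd = 410.4 - 0.8P and Qs = 397.6 + 0.8P.
Set Qd = Qs: 410.4 - 0.8P = 397.6 + 0.8P, so 12.8 = 1.6P and P* = 8.
Then Q* = 410.4 - 0.8(8) = 404.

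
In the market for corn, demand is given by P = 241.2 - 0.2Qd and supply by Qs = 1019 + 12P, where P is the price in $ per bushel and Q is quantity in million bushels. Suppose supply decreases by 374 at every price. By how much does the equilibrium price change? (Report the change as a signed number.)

In direct form, Qd = 1206 - 5P.
At equilibrium Qd = Qs, so 1206 - 5P = 1019 + 12P; collecting terms, 187 = 17P and P* = 11.
Plugging P* into demand: Q* = 1206 - 5(11) = 1151.
After the shift, supply is Qs = 645 + 12P.
New equilibrium: 561 = 17P, so P = 33 and Q = 1041.
ΔP = 33 - 11 = 22.

ΔP = 22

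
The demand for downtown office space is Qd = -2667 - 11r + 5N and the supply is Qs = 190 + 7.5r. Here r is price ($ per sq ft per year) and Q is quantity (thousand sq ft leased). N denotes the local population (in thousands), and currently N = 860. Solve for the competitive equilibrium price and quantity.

r* = 78, Q* = 775

With N = 860, demand is Qd = 1633 - 11r.
The market clears where 1633 - 11r = 190 + 7.5r. Rearranging, 18.5r = 1443, hence r* = 78.
Substitute back: Q* = 1633 - 11(78) = 775.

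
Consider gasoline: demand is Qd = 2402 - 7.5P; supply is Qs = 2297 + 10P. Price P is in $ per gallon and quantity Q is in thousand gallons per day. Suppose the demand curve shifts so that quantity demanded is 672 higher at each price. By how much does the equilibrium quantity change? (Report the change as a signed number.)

At equilibrium Qd = Qs, so 2402 - 7.5P = 2297 + 10P; collecting terms, 105 = 17.5P and P* = 6.
Plugging P* into demand: Q* = 2402 - 7.5(6) = 2357.
After the shift, demand is Qd = 3074 - 7.5P.
The new intersection has 777 = 17.5P, i.e. P = 44.4, Q = 2741.
ΔQ = 2741 - 2357 = 384.

ΔQ = 384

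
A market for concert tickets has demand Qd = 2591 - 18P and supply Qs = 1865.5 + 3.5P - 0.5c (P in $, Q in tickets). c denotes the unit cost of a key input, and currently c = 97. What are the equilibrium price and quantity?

With c = 97, supply is Qs = 1817 + 3.5P.
The market clears where 2591 - 18P = 1817 + 3.5P. Rearranging, 21.5P = 774, hence P* = 36.
Then Q* = 2591 - 18(36) = 1943.

P* = 36, Q* = 1943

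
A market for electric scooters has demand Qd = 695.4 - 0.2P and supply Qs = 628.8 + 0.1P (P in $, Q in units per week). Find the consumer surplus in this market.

Set Qd = Qs: 695.4 - 0.2P = 628.8 + 0.1P, so 66.6 = 0.3P and P* = 222.
Plugging P* into demand: Q* = 695.4 - 0.2(222) = 651.
Demand choke price (Qd = 0): P = 695.4/0.2 = 3477. Consumer surplus = ½ × (3477 - 222) × 651 = 1059502.5.

Consumer surplus = 1059502.5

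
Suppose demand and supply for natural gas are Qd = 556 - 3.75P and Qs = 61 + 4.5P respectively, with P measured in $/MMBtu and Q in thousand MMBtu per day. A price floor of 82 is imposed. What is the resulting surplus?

At P = 82: Qd = 248.5 and Qs = 430.
Surplus = Qs - Qd = 430 - 248.5 = 181.5.

Surplus = 181.5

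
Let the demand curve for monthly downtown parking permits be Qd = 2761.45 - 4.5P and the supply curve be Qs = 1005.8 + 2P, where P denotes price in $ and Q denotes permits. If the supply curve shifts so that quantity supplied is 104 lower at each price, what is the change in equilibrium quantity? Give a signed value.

At equilibrium Qd = Qs, so 2761.45 - 4.5P = 1005.8 + 2P; collecting terms, 1755.65 = 6.5P and P* = 270.1.
From the demand curve, Q* = 2761.45 - 4.5(270.1) = 1546.
After the shift, supply is Qs = 901.8 + 2P.
The new intersection has 1859.65 = 6.5P, i.e. P = 286.1, Q = 1474.
ΔQ = 1474 - 1546 = -72.

ΔQ = -72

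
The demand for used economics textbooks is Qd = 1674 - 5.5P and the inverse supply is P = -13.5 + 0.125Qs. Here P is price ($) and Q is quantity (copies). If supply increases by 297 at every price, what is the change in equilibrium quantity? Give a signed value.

Rewriting in direct form: Qs = 108 + 8P.
Equating demand and supply, 1674 - 5.5P = 108 + 8P gives 13.5P = 1566, so P* = 116.
Substitute back: Q* = 1674 - 5.5(116) = 1036.
After the shift, supply is Qs = 405 + 8P.
Re-solving, 13.5P = 1269 gives P = 94 and Q = 1157.
ΔQ = 1157 - 1036 = 121.

ΔQ = 121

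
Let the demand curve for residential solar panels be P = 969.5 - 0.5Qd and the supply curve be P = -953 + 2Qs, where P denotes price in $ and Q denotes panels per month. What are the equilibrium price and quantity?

P* = 585, Q* = 769

In direct form, Qd = 1939 - 2P and Qs = 476.5 + 0.5P.
Set Qd = Qs: 1939 - 2P = 476.5 + 0.5P, so 1462.5 = 2.5P and P* = 585.
From the demand curve, Q* = 1939 - 2(585) = 769.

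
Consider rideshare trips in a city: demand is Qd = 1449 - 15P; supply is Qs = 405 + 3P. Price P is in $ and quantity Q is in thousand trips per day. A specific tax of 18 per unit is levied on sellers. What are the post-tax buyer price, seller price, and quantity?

The tax drives a wedge P_b - P_s = 18. Substituting P_s = P_b - 18 into supply: Qs = 351 + 3P_b.
Set Qd = Qs: 1449 - 15P_b = 351 + 3P_b, so 1098 = 18P_b and P_b = 61.
So P_s = 43 and the quantity traded is Q = 1449 - 15(61) = 534.

P_b = 61, P_s = 43, Q = 534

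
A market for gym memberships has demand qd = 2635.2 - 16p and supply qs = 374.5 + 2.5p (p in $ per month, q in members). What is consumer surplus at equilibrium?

At equilibrium qd = qs, so 2635.2 - 16p = 374.5 + 2.5p; collecting terms, 2260.7 = 18.5p and p* = 122.2.
From the demand curve, q* = 2635.2 - 16(122.2) = 680.
Demand choke price (qd = 0): p = 2635.2/16 = 164.7. Consumer surplus = ½ × (164.7 - 122.2) × 680 = 14450.

Consumer surplus = 14450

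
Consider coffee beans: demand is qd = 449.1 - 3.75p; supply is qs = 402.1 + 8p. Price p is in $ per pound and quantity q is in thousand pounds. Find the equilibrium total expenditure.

The market clears where 449.1 - 3.75p = 402.1 + 8p. Rearranging, 11.75p = 47, hence p* = 4.
Plugging p* into demand: q* = 449.1 - 3.75(4) = 434.1.
Total expenditure = p* × q* = 4 × 434.1 = 1736.4.

Total expenditure = 1736.4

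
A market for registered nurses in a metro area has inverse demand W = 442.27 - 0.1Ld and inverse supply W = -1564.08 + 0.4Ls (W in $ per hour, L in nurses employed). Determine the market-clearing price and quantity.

W* = 41, L* = 4012.7

Inverting to quantity form: Ld = 4422.7 - 10W and Ls = 3910.2 + 2.5W.
Equating demand and supply, 4422.7 - 10W = 3910.2 + 2.5W gives 12.5W = 512.5, so W* = 41.
From the demand curve, L* = 4422.7 - 10(41) = 4012.7.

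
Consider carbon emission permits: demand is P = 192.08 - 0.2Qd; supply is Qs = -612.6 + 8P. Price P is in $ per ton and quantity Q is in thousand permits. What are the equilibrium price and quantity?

Rewriting in direct form: Qd = 960.4 - 5P.
The market clears where 960.4 - 5P = -612.6 + 8P. Rearranging, 13P = 1573, hence P* = 121.
Substitute back: Q* = 960.4 - 5(121) = 355.4.

P* = 121, Q* = 355.4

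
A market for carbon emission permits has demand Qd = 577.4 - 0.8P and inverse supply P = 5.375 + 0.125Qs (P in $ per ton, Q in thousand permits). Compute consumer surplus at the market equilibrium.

Consumer surplus = 169650.625

Rewriting in direct form: Qs = -43 + 8P.
Equating demand and supply, 577.4 - 0.8P = -43 + 8P gives 8.8P = 620.4, so P* = 70.5.
Plugging P* into demand: Q* = 577.4 - 0.8(70.5) = 521.
Demand choke price (Qd = 0): P = 577.4/0.8 = 721.75. Consumer surplus = ½ × (721.75 - 70.5) × 521 = 169650.625.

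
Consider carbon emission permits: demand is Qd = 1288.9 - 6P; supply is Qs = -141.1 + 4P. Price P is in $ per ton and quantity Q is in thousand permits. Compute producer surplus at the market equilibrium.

Producer surplus = 23209.35125

The market clears where 1288.9 - 6P = -141.1 + 4P. Rearranging, 10P = 1430, hence P* = 143.
From the demand curve, Q* = 1288.9 - 6(143) = 430.9.
Supply choke price (Qs = 0): P = 35.275. Producer surplus = ½ × (143 - 35.275) × 430.9 = 23209.35125.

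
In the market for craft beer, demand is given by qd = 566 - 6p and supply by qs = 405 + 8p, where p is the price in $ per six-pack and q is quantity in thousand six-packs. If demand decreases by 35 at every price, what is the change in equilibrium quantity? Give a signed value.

The market clears where 566 - 6p = 405 + 8p. Rearranging, 14p = 161, hence p* = 11.5.
From the demand curve, q* = 566 - 6(11.5) = 497.
After the shift, demand is qd = 531 - 6p.
New equilibrium: 126 = 14p, so p = 9 and q = 477.
Δq = 477 - 497 = -20.

Δq = -20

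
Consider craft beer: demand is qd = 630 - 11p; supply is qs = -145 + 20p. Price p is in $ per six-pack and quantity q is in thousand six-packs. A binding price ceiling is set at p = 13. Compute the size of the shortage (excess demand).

Shortage = 372

With p fixed at 13, quantity demanded is 487 and quantity supplied is 115.
Shortage = qd - qs = 487 - 115 = 372.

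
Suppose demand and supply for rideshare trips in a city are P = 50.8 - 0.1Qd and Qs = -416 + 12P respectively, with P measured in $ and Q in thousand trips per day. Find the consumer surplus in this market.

Rewriting in direct form: Qd = 508 - 10P.
Set Qd = Qs: 508 - 10P = -416 + 12P, so 924 = 22P and P* = 42.
Plugging P* into demand: Q* = 508 - 10(42) = 88.
Demand choke price (Qd = 0): P = 508/10 = 50.8. Consumer surplus = ½ × (50.8 - 42) × 88 = 387.2.

Consumer surplus = 387.2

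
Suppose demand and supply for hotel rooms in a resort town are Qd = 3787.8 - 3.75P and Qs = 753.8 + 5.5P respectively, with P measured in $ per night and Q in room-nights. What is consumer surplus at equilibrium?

At equilibrium Qd = Qs, so 3787.8 - 3.75P = 753.8 + 5.5P; collecting terms, 3034 = 9.25P and P* = 328.
Substitute back: Q* = 3787.8 - 3.75(328) = 2557.8.
Demand choke price (Qd = 0): P = 3787.8/3.75 = 1010.08. Consumer surplus = ½ × (1010.08 - 328) × 2557.8 = 872312.112.

Consumer surplus = 872312.112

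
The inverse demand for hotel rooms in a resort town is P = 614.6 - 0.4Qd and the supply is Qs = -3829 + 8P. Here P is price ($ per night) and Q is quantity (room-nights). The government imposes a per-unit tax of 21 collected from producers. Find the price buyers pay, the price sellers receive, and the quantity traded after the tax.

Rewriting in direct form: Qd = 1536.5 - 2.5P.
Producers keep P_s = P_b - 21 per unit, so supply in terms of the buyer price is Qs = -3997 + 8P_b.
Market clearing requires 1536.5 - 2.5P_b = -3997 + 8P_b; hence 5533.5 = 10.5P_b and P_b = 527.
So P_s = 506 and the quantity traded is Q = 1536.5 - 2.5(527) = 219.

P_b = 527, P_s = 506, Q = 219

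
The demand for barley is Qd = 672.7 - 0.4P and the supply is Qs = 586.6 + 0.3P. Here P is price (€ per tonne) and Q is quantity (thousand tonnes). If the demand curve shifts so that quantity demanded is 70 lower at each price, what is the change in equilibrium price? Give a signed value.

ΔP = -100

At equilibrium Qd = Qs, so 672.7 - 0.4P = 586.6 + 0.3P; collecting terms, 86.1 = 0.7P and P* = 123.
From the demand curve, Q* = 672.7 - 0.4(123) = 623.5.
After the shift, demand is Qd = 602.7 - 0.4P.
Re-solving, 0.7P = 16.1 gives P = 23 and Q = 593.5.
ΔP = 23 - 123 = -100.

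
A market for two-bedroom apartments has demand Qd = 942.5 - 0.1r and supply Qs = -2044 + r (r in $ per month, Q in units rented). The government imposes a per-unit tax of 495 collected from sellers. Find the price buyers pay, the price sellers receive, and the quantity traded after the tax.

r_b = 3165, r_s = 2670, Q = 626

Sellers keep r_s = r_b - 495 per unit, so supply in terms of the buyer price is Qs = -2539 + r_b.
Equate demand and the shifted supply: 942.5 - 0.1r_b = -2539 + r_b, giving 1.1r_b = 3481.5, so r_b = 3165.
Then r_s = 3165 - 495 = 2670 and Q = 942.5 - 0.1(3165) = 626.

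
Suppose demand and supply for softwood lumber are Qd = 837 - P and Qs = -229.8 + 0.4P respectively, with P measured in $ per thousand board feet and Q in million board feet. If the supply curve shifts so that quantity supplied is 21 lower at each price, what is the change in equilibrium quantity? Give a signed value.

ΔQ = -15

Set Qd = Qs: 837 - P = -229.8 + 0.4P, so 1066.8 = 1.4P and P* = 762.
Substitute back: Q* = 837 - 762 = 75.
After the shift, supply is Qs = -250.8 + 0.4P.
Re-solving, 1.4P = 1087.8 gives P = 777 and Q = 60.
ΔQ = 60 - 75 = -15.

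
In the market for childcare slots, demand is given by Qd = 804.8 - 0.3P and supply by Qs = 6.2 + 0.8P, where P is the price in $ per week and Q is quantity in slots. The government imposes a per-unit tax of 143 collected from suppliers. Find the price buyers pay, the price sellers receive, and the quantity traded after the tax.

The tax drives a wedge P_b - P_s = 143. Substituting P_s = P_b - 143 into supply: Qs = -108.2 + 0.8P_b.
Equate demand and the shifted supply: 804.8 - 0.3P_b = -108.2 + 0.8P_b, giving 1.1P_b = 913, so P_b = 830.
Then P_s = 830 - 143 = 687 and Q = 804.8 - 0.3(830) = 555.8.

P_b = 830, P_s = 687, Q = 555.8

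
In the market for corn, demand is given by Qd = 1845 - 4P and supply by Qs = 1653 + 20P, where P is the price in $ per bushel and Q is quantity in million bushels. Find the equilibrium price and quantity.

Equating demand and supply, 1845 - 4P = 1653 + 20P gives 24P = 192, so P* = 8.
Substitute back: Q* = 1845 - 4(8) = 1813.

P* = 8, Q* = 1813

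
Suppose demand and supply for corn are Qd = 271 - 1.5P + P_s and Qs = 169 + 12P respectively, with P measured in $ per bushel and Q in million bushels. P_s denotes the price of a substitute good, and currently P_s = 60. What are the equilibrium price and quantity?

P* = 12, Q* = 313

With P_s = 60, demand is Qd = 331 - 1.5P.
Set Qd = Qs: 331 - 1.5P = 169 + 12P, so 162 = 13.5P and P* = 12.
From the demand curve, Q* = 331 - 1.5(12) = 313.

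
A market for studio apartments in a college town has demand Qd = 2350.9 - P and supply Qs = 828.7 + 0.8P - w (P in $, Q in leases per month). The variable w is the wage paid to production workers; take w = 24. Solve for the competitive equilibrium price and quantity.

With w = 24, supply is Qs = 804.7 + 0.8P.
Equating demand and supply, 2350.9 - P = 804.7 + 0.8P gives 1.8P = 1546.2, so P* = 859.
Substitute back: Q* = 2350.9 - 859 = 1491.9.

P* = 859, Q* = 1491.9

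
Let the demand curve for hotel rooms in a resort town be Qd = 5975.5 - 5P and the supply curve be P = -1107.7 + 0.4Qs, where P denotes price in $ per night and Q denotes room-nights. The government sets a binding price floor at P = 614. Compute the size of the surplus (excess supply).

Surplus = 1398.75

Inverting to quantity form: Qs = 2769.25 + 2.5P.
At P = 614: Qd = 2905.5 and Qs = 4304.25.
Surplus = Qs - Qd = 4304.25 - 2905.5 = 1398.75.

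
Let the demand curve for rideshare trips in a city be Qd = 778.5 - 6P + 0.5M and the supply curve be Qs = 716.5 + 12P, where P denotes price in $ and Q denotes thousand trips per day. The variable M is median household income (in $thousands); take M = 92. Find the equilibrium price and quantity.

P* = 6, Q* = 788.5

With M = 92, demand is Qd = 824.5 - 6P.
Set Qd = Qs: 824.5 - 6P = 716.5 + 12P, so 108 = 18P and P* = 6.
Plugging P* into demand: Q* = 824.5 - 6(6) = 788.5.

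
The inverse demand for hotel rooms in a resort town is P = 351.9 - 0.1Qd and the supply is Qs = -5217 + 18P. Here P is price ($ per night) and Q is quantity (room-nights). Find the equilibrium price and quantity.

P* = 312, Q* = 399

Solving each curve for Q: Qd = 3519 - 10P.
Set Qd = Qs: 3519 - 10P = -5217 + 18P, so 8736 = 28P and P* = 312.
Substitute back: Q* = 3519 - 10(312) = 399.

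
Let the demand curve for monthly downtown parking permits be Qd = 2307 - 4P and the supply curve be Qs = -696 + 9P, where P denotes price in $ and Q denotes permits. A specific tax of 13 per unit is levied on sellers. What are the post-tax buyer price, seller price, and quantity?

P_b = 240, P_s = 227, Q = 1347

The tax drives a wedge P_b - P_s = 13. Substituting P_s = P_b - 13 into supply: Qs = -813 + 9P_b.
Market clearing requires 2307 - 4P_b = -813 + 9P_b; hence 3120 = 13P_b and P_b = 240.
So P_s = 227 and the quantity traded is Q = 2307 - 4(240) = 1347.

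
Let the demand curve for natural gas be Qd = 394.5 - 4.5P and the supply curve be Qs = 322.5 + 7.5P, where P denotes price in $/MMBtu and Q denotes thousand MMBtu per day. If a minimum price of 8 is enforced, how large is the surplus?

Surplus = 24

Evaluating both curves at the floor price 8 gives Qd = 358.5, Qs = 382.5.
Surplus = Qs - Qd = 382.5 - 358.5 = 24.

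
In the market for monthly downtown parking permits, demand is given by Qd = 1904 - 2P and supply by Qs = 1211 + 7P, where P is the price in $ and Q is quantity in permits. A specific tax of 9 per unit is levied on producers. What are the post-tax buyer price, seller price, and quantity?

With a tax of 9 on producers, they supply based on the net price P_s = P_b - 9, so Qs = 1148 + 7P_b.
Set Qd = Qs: 1904 - 2P_b = 1148 + 7P_b, so 756 = 9P_b and P_b = 84.
So P_s = 75 and the quantity traded is Q = 1904 - 2(84) = 1736.

P_b = 84, P_s = 75, Q = 1736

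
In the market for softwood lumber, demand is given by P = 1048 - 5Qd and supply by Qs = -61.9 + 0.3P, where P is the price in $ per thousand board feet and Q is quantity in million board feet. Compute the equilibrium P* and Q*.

P* = 543, Q* = 101

In direct form, Qd = 209.6 - 0.2P.
At equilibrium Qd = Qs, so 209.6 - 0.2P = -61.9 + 0.3P; collecting terms, 271.5 = 0.5P and P* = 543.
Substitute back: Q* = 209.6 - 0.2(543) = 101.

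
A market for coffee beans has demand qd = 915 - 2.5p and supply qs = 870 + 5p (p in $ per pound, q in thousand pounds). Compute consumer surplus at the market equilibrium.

Consumer surplus = 162000

Equating demand and supply, 915 - 2.5p = 870 + 5p gives 7.5p = 45, so p* = 6.
Substitute back: q* = 915 - 2.5(6) = 900.
Demand choke price (qd = 0): p = 915/2.5 = 366. Consumer surplus = ½ × (366 - 6) × 900 = 162000.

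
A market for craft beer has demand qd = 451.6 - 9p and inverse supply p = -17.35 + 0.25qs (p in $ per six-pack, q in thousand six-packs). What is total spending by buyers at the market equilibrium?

Total spending by buyers = 5497.8

Inverting to quantity form: qs = 69.4 + 4p.
The market clears where 451.6 - 9p = 69.4 + 4p. Rearranging, 13p = 382.2, hence p* = 29.4.
Then q* = 451.6 - 9(29.4) = 187.
Total spending by buyers = p* × q* = 29.4 × 187 = 5497.8.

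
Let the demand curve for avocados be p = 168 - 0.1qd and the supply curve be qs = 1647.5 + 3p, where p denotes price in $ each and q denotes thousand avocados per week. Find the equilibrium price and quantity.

Solving each curve for q: qd = 1680 - 10p.
Equating demand and supply, 1680 - 10p = 1647.5 + 3p gives 13p = 32.5, so p* = 2.5.
From the demand curve, q* = 1680 - 10(2.5) = 1655.

p* = 2.5, q* = 1655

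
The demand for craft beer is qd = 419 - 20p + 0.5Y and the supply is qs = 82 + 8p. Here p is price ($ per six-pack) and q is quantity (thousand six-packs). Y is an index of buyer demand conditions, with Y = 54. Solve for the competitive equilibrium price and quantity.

With Y = 54, demand is qd = 446 - 20p.
Set qd = qs: 446 - 20p = 82 + 8p, so 364 = 28p and p* = 13.
Plugging p* into demand: q* = 446 - 20(13) = 186.

p* = 13, q* = 186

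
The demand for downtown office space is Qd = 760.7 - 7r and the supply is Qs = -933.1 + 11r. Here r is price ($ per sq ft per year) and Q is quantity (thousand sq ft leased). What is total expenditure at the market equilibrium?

Total expenditure = 9598.2

Set Qd = Qs: 760.7 - 7r = -933.1 + 11r, so 1693.8 = 18r and r* = 94.1.
Substitute back: Q* = 760.7 - 7(94.1) = 102.
Total expenditure = r* × Q* = 94.1 × 102 = 9598.2.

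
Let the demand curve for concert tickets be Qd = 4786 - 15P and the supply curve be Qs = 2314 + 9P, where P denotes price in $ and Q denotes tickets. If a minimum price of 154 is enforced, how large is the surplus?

At P = 154: Qd = 2476 and Qs = 3700.
Surplus = Qs - Qd = 3700 - 2476 = 1224.

Surplus = 1224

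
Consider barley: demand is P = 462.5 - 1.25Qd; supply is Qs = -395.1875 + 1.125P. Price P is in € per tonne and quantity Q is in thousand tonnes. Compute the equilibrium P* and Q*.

Inverting to quantity form: Qd = 370 - 0.8P.
The market clears where 370 - 0.8P = -395.1875 + 1.125P. Rearranging, 1.925P = 765.1875, hence P* = 397.5.
Then Q* = 370 - 0.8(397.5) = 52.

P* = 397.5, Q* = 52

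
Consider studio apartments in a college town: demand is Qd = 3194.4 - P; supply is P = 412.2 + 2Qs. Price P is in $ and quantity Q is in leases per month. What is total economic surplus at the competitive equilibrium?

Total surplus = 1290106.14

Rewriting in direct form: Qs = -206.1 + 0.5P.
Equating demand and supply, 3194.4 - P = -206.1 + 0.5P gives 1.5P = 3400.5, so P* = 2267.
Plugging P* into demand: Q* = 3194.4 - 2267 = 927.4.
Demand choke price = 3194.4; supply choke price = 412.2. CS = ½(3194.4 - 2267)(927.4) = 430035.38; PS = ½(2267 - 412.2)(927.4) = 860070.76. Total surplus = 1290106.14.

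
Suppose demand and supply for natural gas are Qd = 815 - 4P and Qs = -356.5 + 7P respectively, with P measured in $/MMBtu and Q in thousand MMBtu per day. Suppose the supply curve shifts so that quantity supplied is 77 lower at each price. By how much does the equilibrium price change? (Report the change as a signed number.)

ΔP = 7

Equating demand and supply, 815 - 4P = -356.5 + 7P gives 11P = 1171.5, so P* = 106.5.
Then Q* = 815 - 4(106.5) = 389.
After the shift, supply is Qs = -433.5 + 7P.
New equilibrium: 1248.5 = 11P, so P = 113.5 and Q = 361.
ΔP = 113.5 - 106.5 = 7.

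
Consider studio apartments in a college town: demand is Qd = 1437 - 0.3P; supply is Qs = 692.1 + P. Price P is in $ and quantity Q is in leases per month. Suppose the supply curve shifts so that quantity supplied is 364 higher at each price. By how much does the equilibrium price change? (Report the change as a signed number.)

The market clears where 1437 - 0.3P = 692.1 + P. Rearranging, 1.3P = 744.9, hence P* = 573.
Then Q* = 1437 - 0.3(573) = 1265.1.
After the shift, supply is Qs = 1056.1 + P.
The new intersection has 380.9 = 1.3P, i.e. P = 293, Q = 1349.1.
ΔP = 293 - 573 = -280.

ΔP = -280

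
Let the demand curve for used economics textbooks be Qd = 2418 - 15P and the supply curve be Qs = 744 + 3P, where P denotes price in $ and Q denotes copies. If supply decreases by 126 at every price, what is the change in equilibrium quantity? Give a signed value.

Set Qd = Qs: 2418 - 15P = 744 + 3P, so 1674 = 18P and P* = 93.
Then Q* = 2418 - 15(93) = 1023.
After the shift, supply is Qs = 618 + 3P.
The new intersection has 1800 = 18P, i.e. P = 100, Q = 918.
ΔQ = 918 - 1023 = -105.

ΔQ = -105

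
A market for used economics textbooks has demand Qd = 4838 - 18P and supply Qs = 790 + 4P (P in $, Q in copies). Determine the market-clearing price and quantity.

P* = 184, Q* = 1526

At equilibrium Qd = Qs, so 4838 - 18P = 790 + 4P; collecting terms, 4048 = 22P and P* = 184.
From the demand curve, Q* = 4838 - 18(184) = 1526.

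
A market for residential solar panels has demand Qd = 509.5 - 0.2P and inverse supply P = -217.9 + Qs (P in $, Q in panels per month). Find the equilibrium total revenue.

Rewriting in direct form: Qs = 217.9 + P.
Equating demand and supply, 509.5 - 0.2P = 217.9 + P gives 1.2P = 291.6, so P* = 243.
Then Q* = 509.5 - 0.2(243) = 460.9.
Total revenue = P* × Q* = 243 × 460.9 = 111998.7.

Total revenue = 111998.7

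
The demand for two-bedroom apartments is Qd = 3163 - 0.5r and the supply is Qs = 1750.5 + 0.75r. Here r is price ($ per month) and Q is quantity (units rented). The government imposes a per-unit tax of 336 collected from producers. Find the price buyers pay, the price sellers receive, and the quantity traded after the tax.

r_b = 1331.6, r_s = 995.6, Q = 2497.2

The tax drives a wedge r_b - r_s = 336. Substituting r_s = r_b - 336 into supply: Qs = 1498.5 + 0.75r_b.
Equate demand and the shifted supply: 3163 - 0.5r_b = 1498.5 + 0.75r_b, giving 1.25r_b = 1664.5, so r_b = 1331.6.
So r_s = 995.6 and the quantity traded is Q = 3163 - 0.5(1331.6) = 2497.2.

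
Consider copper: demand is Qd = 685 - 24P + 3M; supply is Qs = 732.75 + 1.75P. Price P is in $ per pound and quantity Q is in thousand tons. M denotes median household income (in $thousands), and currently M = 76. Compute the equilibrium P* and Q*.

With M = 76, demand is Qd = 913 - 24P.
Set Qd = Qs: 913 - 24P = 732.75 + 1.75P, so 180.25 = 25.75P and P* = 7.
Substitute back: Q* = 913 - 24(7) = 745.

P* = 7, Q* = 745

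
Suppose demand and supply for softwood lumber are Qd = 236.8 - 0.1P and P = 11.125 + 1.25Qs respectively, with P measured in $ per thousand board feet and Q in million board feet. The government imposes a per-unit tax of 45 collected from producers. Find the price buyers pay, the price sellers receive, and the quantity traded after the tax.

P_b = 313, P_s = 268, Q = 205.5

In direct form, Qs = -8.9 + 0.8P.
The tax drives a wedge P_b - P_s = 45. Substituting P_s = P_b - 45 into supply: Qs = -44.9 + 0.8P_b.
Set Qd = Qs: 236.8 - 0.1P_b = -44.9 + 0.8P_b, so 281.7 = 0.9P_b and P_b = 313.
Then P_s = 313 - 45 = 268 and Q = 236.8 - 0.1(313) = 205.5.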